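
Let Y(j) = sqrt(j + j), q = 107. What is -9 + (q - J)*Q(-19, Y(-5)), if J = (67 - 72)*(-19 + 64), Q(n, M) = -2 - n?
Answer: 5635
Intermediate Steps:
Y(j) = sqrt(2)*sqrt(j) (Y(j) = sqrt(2*j) = sqrt(2)*sqrt(j))
J = -225 (J = -5*45 = -225)
-9 + (q - J)*Q(-19, Y(-5)) = -9 + (107 - 1*(-225))*(-2 - 1*(-19)) = -9 + (107 + 225)*(-2 + 19) = -9 + 332*17 = -9 + 5644 = 5635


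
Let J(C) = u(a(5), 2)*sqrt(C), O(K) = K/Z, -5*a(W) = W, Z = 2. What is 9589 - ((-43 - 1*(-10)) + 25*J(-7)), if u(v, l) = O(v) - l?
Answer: 9622 + 125*I*sqrt(7)/2 ≈ 9622.0 + 165.36*I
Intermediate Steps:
a(W) = -W/5
O(K) = K/2
u(v, l) = v/2 - l
J(C) = -5*sqrt(C)/2 (J(C) = ((-1/5*5)/2 - 1*2)*sqrt(C) = ((1/2)*(-1) - 2)*sqrt(C) = (-1/2 - 2)*sqrt(C) = -5*sqrt(C)/2)
9589 - ((-43 - 1*(-10)) + 25*J(-7)) = 9589 - ((-43 - 1*(-10)) + 25*(-5*I*sqrt(7)/2)) = 9589 - ((-43 + 10) + 25*(-5*I*sqrt(7)/2)) = 9589 - (-33 + 25*(-5*I*sqrt(7)/2)) = 9589 - (-33 - 125*I*sqrt(7)/2) = 9589 + (33 + 125*I*sqrt(7)/2) = 9622 + 125*I*sqrt(7)/2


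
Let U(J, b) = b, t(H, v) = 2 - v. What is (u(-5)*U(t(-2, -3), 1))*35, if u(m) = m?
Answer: -175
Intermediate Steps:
(u(-5)*U(t(-2, -3), 1))*35 = -5*1*35 = -5*35 = -175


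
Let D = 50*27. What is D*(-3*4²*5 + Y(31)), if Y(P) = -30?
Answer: -364500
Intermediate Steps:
D = 1350
D*(-3*4²*5 + Y(31)) = 1350*(-3*4²*5 - 30) = 1350*(-3*16*5 - 30) = 1350*(-48*5 - 30) = 1350*(-240 - 30) = 1350*(-270) = -364500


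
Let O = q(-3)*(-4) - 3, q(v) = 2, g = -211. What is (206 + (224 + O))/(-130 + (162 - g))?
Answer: 419/243 ≈ 1.7243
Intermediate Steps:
O = -11 (O = 2*(-4) - 3 = -8 - 3 = -11)
(206 + (224 + O))/(-130 + (162 - g)) = (206 + (224 - 11))/(-130 + (162 - 1*(-211))) = (206 + 213)/(-130 + (162 + 211)) = 419/(-130 + 373) = 419/243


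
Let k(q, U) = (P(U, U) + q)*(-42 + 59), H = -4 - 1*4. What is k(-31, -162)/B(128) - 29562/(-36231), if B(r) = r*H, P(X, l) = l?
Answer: 3824241/951296 ≈ 4.0200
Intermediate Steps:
H = -8 (H = -4 - 4 = -8)
k(q, U) = 17*U + 17*q (k(q, U) = (U + q)*(-42 + 59) = (U + q)*17 = 17*U + 17*q)
B(r) = -8*r (B(r) = r*(-8) = -8*r)
k(-31, -162)/B(128) - 29562/(-36231) = (17*(-162) + 17*(-31))/((-8*128)) - 29562/(-36231) = (-2754 - 527)/(-1024) - 29562*(-1/36231) = -3281*(-1/1024) + 758/929 = 3281/1024 + 758/929 = 3824241/951296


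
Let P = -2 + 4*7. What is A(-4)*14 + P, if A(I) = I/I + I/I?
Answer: 54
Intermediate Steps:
A(I) = 2 (A(I) = 1 + 1 = 2)
P = 26 (P = -2 + 28 = 26)
A(-4)*14 + P = 2*14 + 26 = 28 + 26 = 54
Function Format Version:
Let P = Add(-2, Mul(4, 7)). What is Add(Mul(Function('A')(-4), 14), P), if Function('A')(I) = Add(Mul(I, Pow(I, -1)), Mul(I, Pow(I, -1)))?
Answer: 54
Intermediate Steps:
Function('A')(I) = 2 (Function('A')(I) = Add(1, 1) = 2)
P = 26 (P = Add(-2, 28) = 26)
Add(Mul(Function('A')(-4), 14), P) = Add(Mul(2, 14), 26) = Add(28, 26) = 54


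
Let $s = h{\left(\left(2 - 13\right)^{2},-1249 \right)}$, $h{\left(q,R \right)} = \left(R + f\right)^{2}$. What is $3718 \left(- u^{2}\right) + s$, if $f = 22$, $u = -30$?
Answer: $-1840671$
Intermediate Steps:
$h{\left(q,R \right)} = \left(22 + R\right)^{2}$ ($h{\left(q,R \right)} = \left(R + 22\right)^{2} = \left(22 + R\right)^{2}$)
$s = 1505529$ ($s = \left(22 - 1249\right)^{2} = \left(-1227\right)^{2} = 1505529$)
$3718 \left(- u^{2}\right) + s = 3718 \left(- \left(-30\right)^{2}\right) + 1505529 = 3718 \left(\left(-1\right) 900\right) + 1505529 = 3718 \left(-900\right) + 1505529 = -3346200 + 1505529 = -1840671$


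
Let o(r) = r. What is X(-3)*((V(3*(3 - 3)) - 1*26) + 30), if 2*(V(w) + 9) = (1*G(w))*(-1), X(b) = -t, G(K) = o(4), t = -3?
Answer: -21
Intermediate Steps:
G(K) = 4
X(b) = 3 (X(b) = -1*(-3) = 3)
V(w) = -11 (V(w) = -9 + ((1*4)*(-1))/2 = -9 + (4*(-1))/2 = -9 + (1/2)*(-4) = -9 - 2 = -11)
X(-3)*((V(3*(3 - 3)) - 1*26) + 30) = 3*((-11 - 1*26) + 30) = 3*((-11 - 26) + 30) = 3*(-37 + 30) = 3*(-7) = -21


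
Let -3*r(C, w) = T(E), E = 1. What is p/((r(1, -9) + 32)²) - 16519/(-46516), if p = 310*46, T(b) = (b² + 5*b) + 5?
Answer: 1217842643/67215620 ≈ 18.118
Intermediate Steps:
T(b) = 5 + b² + 5*b
r(C, w) = -11/3 (r(C, w) = -(5 + 1² + 5*1)/3 = -(5 + 1 + 5)/3 = -⅓*11 = -11/3)
p = 14260
p/((r(1, -9) + 32)²) - 16519/(-46516) = 14260/((-11/3 + 32)²) - 16519/(-46516) = 14260/((85/3)²) - 16519*(-1/46516) = 14260/(7225/9) + 16519/46516 = 14260*(9/7225) + 16519/46516 = 25668/1445 + 16519/46516 = 1217842643/67215620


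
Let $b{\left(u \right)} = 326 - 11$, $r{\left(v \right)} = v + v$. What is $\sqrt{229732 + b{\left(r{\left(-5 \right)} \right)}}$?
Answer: $\sqrt{230047} \approx 479.63$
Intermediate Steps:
$r{\left(v \right)} = 2 v$
$b{\left(u \right)} = 315$
$\sqrt{229732 + b{\left(r{\left(-5 \right)} \right)}} = \sqrt{229732 + 315} = \sqrt{230047}$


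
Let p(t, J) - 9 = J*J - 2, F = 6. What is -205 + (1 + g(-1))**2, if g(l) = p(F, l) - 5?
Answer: -189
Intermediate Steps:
p(t, J) = 7 + J**2 (p(t, J) = 9 + (J*J - 2) = 9 + (J**2 - 2) = 9 + (-2 + J**2) = 7 + J**2)
g(l) = 2 + l**2 (g(l) = (7 + l**2) - 5 = 2 + l**2)
-205 + (1 + g(-1))**2 = -205 + (1 + (2 + (-1)**2))**2 = -205 + (1 + (2 + 1))**2 = -205 + (1 + 3)**2 = -205 + 4**2 = -205 + 16 = -189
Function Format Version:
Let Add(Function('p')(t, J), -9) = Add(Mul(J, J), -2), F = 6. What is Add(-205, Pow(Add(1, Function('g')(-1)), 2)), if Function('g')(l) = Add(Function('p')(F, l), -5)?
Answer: -189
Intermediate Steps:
Function('p')(t, J) = Add(7, Pow(J, 2)) (Function('p')(t, J) = Add(9, Add(Mul(J, J), -2)) = Add(9, Add(Pow(J, 2), -2)) = Add(9, Add(-2, Pow(J, 2))) = Add(7, Pow(J, 2)))
Function('g')(l) = Add(2, Pow(l, 2)) (Function('g')(l) = Add(Add(7, Pow(l, 2)), -5) = Add(2, Pow(l, 2)))
Add(-205, Pow(Add(1, Function('g')(-1)), 2)) = Add(-205, Pow(Add(1, Add(2, Pow(-1, 2))), 2)) = Add(-205, Pow(Add(1, Add(2, 1)), 2)) = Add(-205, Pow(Add(1, 3), 2)) = Add(-205, Pow(4, 2)) = Add(-205, 16) = -189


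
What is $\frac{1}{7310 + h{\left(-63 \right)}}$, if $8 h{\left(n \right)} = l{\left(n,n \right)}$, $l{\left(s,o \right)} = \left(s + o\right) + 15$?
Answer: $\frac{8}{58369} \approx 0.00013706$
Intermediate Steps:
$l{\left(s,o \right)} = 15 + o + s$ ($l{\left(s,o \right)} = \left(o + s\right) + 15 = 15 + o + s$)
$h{\left(n \right)} = \frac{15}{8} + \frac{n}{4}$ ($h{\left(n \right)} = \frac{15 + n + n}{8} = \frac{15 + 2 n}{8} = \frac{15}{8} + \frac{n}{4}$)
$\frac{1}{7310 + h{\left(-63 \right)}} = \frac{1}{7310 + \left(\frac{15}{8} + \frac{1}{4} \left(-63\right)\right)} = \frac{1}{7310 + \left(\frac{15}{8} - \frac{63}{4}\right)} = \frac{1}{7310 - \frac{111}{8}} = \frac{1}{\frac{58369}{8}} = \frac{8}{58369}$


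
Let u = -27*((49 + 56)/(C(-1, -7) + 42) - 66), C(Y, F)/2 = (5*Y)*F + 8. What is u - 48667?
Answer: -6004115/128 ≈ -46907.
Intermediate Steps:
C(Y, F) = 16 + 10*F*Y (C(Y, F) = 2*((5*Y)*F + 8) = 2*(5*F*Y + 8) = 2*(8 + 5*F*Y) = 16 + 10*F*Y)
u = 225261/128 (u = -27*((49 + 56)/((16 + 10*(-7)*(-1)) + 42) - 66) = -27*(105/((16 + 70) + 42) - 66) = -27*(105/(86 + 42) - 66) = -27*(105/128 - 66) = -27*(-8343/128) = 225261/128 ≈ 1759.9)
u - 48667 = 225261/128 - 48667 = -6004115/128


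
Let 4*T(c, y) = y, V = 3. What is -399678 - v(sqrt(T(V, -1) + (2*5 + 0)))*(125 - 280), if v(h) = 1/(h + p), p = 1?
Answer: -2797870/7 + 62*sqrt(39)/7 ≈ -3.9964e+5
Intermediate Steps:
T(c, y) = y/4
v(h) = 1/(1 + h) (v(h) = 1/(h + 1) = 1/(1 + h))
-399678 - v(sqrt(T(V, -1) + (2*5 + 0)))*(125 - 280) = -399678 - (125 - 280)/(1 + sqrt((1/4)*(-1) + (2*5 + 0))) = -399678 - (-155)/(1 + sqrt(-1/4 + (10 + 0))) = -399678 - (-155)/(1 + sqrt(-1/4 + 10)) = -399678 - (-155)/(1 + sqrt(39/4)) = -399678 - (-155)/(1 + sqrt(39)/2) = -399678 + 155/(1 + sqrt(39)/2)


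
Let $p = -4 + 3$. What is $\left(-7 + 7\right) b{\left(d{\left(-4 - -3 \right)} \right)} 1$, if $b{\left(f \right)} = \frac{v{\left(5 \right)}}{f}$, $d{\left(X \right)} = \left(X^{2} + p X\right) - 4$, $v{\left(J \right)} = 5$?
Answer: $0$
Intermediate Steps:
$p = -1$
$d{\left(X \right)} = -4 + X^{2} - X$ ($d{\left(X \right)} = \left(X^{2} - X\right) - 4 = -4 + X^{2} - X$)
$b{\left(f \right)} = \frac{5}{f}$
$\left(-7 + 7\right) b{\left(d{\left(-4 - -3 \right)} \right)} 1 = \left(-7 + 7\right) \frac{5}{-4 + \left(-4 - -3\right)^{2} - \left(-4 - -3\right)} 1 = 0 \frac{5}{-4 + \left(-4 + 3\right)^{2} - \left(-4 + 3\right)} 1 = 0 \frac{5}{-4 + \left(-1\right)^{2} - -1} \cdot 1 = 0 \frac{5}{-4 + 1 + 1} \cdot 1 = 0 \frac{5}{-2} \cdot 1 = 0 \cdot 5 \left(- \frac{1}{2}\right) 1 = 0 \left(- \frac{5}{2}\right) 1 = 0 \cdot 1 = 0$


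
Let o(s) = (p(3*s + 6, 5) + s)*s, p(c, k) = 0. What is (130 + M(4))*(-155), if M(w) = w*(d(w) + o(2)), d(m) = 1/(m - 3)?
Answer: -23250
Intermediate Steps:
d(m) = 1/(-3 + m)
o(s) = s² (o(s) = (0 + s)*s = s*s = s²)
M(w) = w*(4 + 1/(-3 + w)) (M(w) = w*(1/(-3 + w) + 2²) = w*(1/(-3 + w) + 4) = w*(4 + 1/(-3 + w)))
(130 + M(4))*(-155) = (130 + 4*(-11 + 4*4)/(-3 + 4))*(-155) = (130 + 4*(-11 + 16)/1)*(-155) = (130 + 4*1*5)*(-155) = (130 + 20)*(-155) = 150*(-155) = -23250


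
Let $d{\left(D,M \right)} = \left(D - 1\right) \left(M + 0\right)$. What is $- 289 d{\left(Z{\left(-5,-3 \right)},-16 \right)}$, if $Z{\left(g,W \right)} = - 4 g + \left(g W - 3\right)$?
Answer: $143344$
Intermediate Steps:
$Z{\left(g,W \right)} = -3 - 4 g + W g$ ($Z{\left(g,W \right)} = - 4 g + \left(W g - 3\right) = - 4 g + \left(-3 + W g\right) = -3 - 4 g + W g$)
$d{\left(D,M \right)} = M \left(-1 + D\right)$ ($d{\left(D,M \right)} = \left(-1 + D\right) M = M \left(-1 + D\right)$)
$- 289 d{\left(Z{\left(-5,-3 \right)},-16 \right)} = - 289 \left(- 16 \left(-1 - -32\right)\right) = - 289 \left(- 16 \left(-1 + \left(-3 + 20 + 15\right)\right)\right) = - 289 \left(- 16 \left(-1 + 32\right)\right) = - 289 \left(\left(-16\right) 31\right) = \left(-289\right) \left(-496\right) = 143344$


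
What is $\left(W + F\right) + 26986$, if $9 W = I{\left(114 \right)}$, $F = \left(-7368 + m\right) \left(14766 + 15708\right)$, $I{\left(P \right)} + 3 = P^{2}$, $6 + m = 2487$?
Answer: $- \frac{446694025}{3} \approx -1.489 \cdot 10^{8}$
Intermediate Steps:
$m = 2481$ ($m = -6 + 2487 = 2481$)
$I{\left(P \right)} = -3 + P^{2}$
$F = -148926438$ ($F = \left(-7368 + 2481\right) \left(14766 + 15708\right) = \left(-4887\right) 30474 = -148926438$)
$W = \frac{4331}{3}$ ($W = \frac{-3 + 114^{2}}{9} = \frac{-3 + 12996}{9} = \frac{1}{9} \cdot 12993 = \frac{4331}{3} \approx 1443.7$)
$\left(W + F\right) + 26986 = \left(\frac{4331}{3} - 148926438\right) + 26986 = - \frac{446774983}{3} + 26986 = - \frac{446694025}{3}$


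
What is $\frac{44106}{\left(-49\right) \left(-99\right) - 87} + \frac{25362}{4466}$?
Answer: $\frac{26483497}{1773002} \approx 14.937$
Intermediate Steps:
$\frac{44106}{\left(-49\right) \left(-99\right) - 87} + \frac{25362}{4466} = \frac{44106}{4851 - 87} + 25362 \cdot \frac{1}{4466} = \frac{44106}{4764} + \frac{12681}{2233} = 44106 \cdot \frac{1}{4764} + \frac{12681}{2233} = \frac{7351}{794} + \frac{12681}{2233} = \frac{26483497}{1773002}$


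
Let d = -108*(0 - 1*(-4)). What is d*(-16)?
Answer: 6912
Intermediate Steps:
d = -432 (d = -108*(0 + 4) = -108*4 = -432)
d*(-16) = -432*(-16) = 6912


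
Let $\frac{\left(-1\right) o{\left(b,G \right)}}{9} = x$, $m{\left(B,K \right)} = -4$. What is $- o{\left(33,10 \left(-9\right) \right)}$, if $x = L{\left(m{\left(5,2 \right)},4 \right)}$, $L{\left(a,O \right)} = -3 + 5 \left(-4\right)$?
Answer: $-207$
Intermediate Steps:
$L{\left(a,O \right)} = -23$ ($L{\left(a,O \right)} = -3 - 20 = -23$)
$x = -23$
$o{\left(b,G \right)} = 207$ ($o{\left(b,G \right)} = \left(-9\right) \left(-23\right) = 207$)
$- o{\left(33,10 \left(-9\right) \right)} = \left(-1\right) 207 = -207$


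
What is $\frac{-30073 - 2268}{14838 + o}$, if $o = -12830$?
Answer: $- \frac{32341}{2008} \approx -16.106$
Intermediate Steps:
$\frac{-30073 - 2268}{14838 + o} = \frac{-30073 - 2268}{14838 - 12830} = - \frac{32341}{2008}$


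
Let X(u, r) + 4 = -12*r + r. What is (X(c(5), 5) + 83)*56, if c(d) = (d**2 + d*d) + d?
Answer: 1344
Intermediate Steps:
c(d) = d + 2*d**2 (c(d) = (d**2 + d**2) + d = 2*d**2 + d = d + 2*d**2)
X(u, r) = -4 - 11*r (X(u, r) = -4 + (-12*r + r) = -4 - 11*r)
(X(c(5), 5) + 83)*56 = ((-4 - 11*5) + 83)*56 = ((-4 - 55) + 83)*56 = (-59 + 83)*56 = 24*56 = 1344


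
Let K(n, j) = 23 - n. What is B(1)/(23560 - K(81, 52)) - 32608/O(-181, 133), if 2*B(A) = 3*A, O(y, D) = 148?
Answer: -385067761/1747732 ≈ -220.32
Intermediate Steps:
B(A) = 3*A/2 (B(A) = (3*A)/2 = 3*A/2)
B(1)/(23560 - K(81, 52)) - 32608/O(-181, 133) = ((3/2)*1)/(23560 - (23 - 1*81)) - 32608/148 = 3/(2*(23560 - (23 - 81))) - 32608*1/148 = 3/(2*(23560 - 1*(-58))) - 8152/37 = 3/(2*(23560 + 58)) - 8152/37 = (3/2)/23618 - 8152/37 = (3/2)*(1/23618) - 8152/37 = 3/47236 - 8152/37 = -385067761/1747732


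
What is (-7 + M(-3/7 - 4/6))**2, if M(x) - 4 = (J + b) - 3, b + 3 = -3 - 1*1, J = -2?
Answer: 225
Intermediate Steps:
b = -7 (b = -3 + (-3 - 1*1) = -3 + (-3 - 1) = -3 - 4 = -7)
M(x) = -8 (M(x) = 4 + ((-2 - 7) - 3) = 4 + (-9 - 3) = 4 - 12 = -8)
(-7 + M(-3/7 - 4/6))**2 = (-7 - 8)**2 = (-15)**2 = 225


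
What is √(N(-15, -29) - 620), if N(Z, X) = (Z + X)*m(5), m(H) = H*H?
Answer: 2*I*√430 ≈ 41.473*I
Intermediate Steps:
m(H) = H²
N(Z, X) = 25*X + 25*Z (N(Z, X) = (Z + X)*5² = (X + Z)*25 = 25*X + 25*Z)
√(N(-15, -29) - 620) = √((25*(-29) + 25*(-15)) - 620) = √((-725 - 375) - 620) = √(-1100 - 620) = √(-1720) = 2*I*√430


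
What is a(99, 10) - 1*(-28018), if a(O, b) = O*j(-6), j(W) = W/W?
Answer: 28117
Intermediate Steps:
j(W) = 1
a(O, b) = O (a(O, b) = O*1 = O)
a(99, 10) - 1*(-28018) = 99 - 1*(-28018) = 99 + 28018 = 28117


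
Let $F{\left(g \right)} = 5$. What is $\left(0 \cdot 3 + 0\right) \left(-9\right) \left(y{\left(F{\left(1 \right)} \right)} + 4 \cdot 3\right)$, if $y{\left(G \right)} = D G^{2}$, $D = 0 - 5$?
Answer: $0$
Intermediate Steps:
$D = -5$ ($D = 0 - 5 = -5$)
$y{\left(G \right)} = - 5 G^{2}$
$\left(0 \cdot 3 + 0\right) \left(-9\right) \left(y{\left(F{\left(1 \right)} \right)} + 4 \cdot 3\right) = \left(0 \cdot 3 + 0\right) \left(-9\right) \left(- 5 \cdot 5^{2} + 4 \cdot 3\right) = \left(0 + 0\right) \left(-9\right) \left(\left(-5\right) 25 + 12\right) = 0 \left(-9\right) \left(-125 + 12\right) = 0 \left(-113\right) = 0$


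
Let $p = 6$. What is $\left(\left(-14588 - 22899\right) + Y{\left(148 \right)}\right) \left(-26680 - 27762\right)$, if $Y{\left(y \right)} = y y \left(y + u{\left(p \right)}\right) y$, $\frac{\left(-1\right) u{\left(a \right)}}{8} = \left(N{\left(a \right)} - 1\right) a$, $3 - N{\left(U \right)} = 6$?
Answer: $-60004436754506$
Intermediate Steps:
$N{\left(U \right)} = -3$ ($N{\left(U \right)} = 3 - 6 = -3$)
$u{\left(a \right)} = 32 a$ ($u{\left(a \right)} = - 8 \left(-3 - 1\right) a = - 8 \left(- 4 a\right) = 32 a$)
$Y{\left(y \right)} = y^{3} \left(192 + y\right)$ ($Y{\left(y \right)} = y y \left(y + 32 \cdot 6\right) y = y y \left(y + 192\right) y = y y \left(192 + y\right) y = y^{2} \left(192 + y\right) y = y^{3} \left(192 + y\right)$)
$\left(\left(-14588 - 22899\right) + Y{\left(148 \right)}\right) \left(-26680 - 27762\right) = \left(\left(-14588 - 22899\right) + 148^{3} \left(192 + 148\right)\right) \left(-26680 - 27762\right) = \left(-37487 + 3241792 \cdot 340\right) \left(-54442\right) = \left(-37487 + 1102209280\right) \left(-54442\right) = 1102171793 \left(-54442\right) = -60004436754506$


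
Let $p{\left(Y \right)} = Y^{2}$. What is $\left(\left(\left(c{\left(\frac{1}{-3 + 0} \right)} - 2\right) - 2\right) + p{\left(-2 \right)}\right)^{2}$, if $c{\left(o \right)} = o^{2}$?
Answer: $\frac{1}{81} \approx 0.012346$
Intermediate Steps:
$\left(\left(\left(c{\left(\frac{1}{-3 + 0} \right)} - 2\right) - 2\right) + p{\left(-2 \right)}\right)^{2} = \left(\left(\left(\left(\frac{1}{-3 + 0}\right)^{2} - 2\right) - 2\right) + \left(-2\right)^{2}\right)^{2} = \left(\left(\left(\left(\frac{1}{-3}\right)^{2} - 2\right) - 2\right) + 4\right)^{2} = \left(\left(\left(\left(- \frac{1}{3}\right)^{2} - 2\right) - 2\right) + 4\right)^{2} = \left(\left(\left(\frac{1}{9} - 2\right) - 2\right) + 4\right)^{2} = \left(\left(- \frac{17}{9} - 2\right) + 4\right)^{2} = \left(- \frac{35}{9} + 4\right)^{2} = \left(\frac{1}{9}\right)^{2} = \frac{1}{81}$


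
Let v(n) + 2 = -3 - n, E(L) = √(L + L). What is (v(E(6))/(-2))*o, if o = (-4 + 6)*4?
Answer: 20 + 8*√3 ≈ 33.856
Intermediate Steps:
E(L) = √2*√L (E(L) = √(2*L) = √2*√L)
v(n) = -5 - n (v(n) = -2 + (-3 - n) = -5 - n)
o = 8 (o = 2*4 = 8)
(v(E(6))/(-2))*o = ((-5 - √2*√6)/(-2))*8 = ((-5 - 2*√3)*(-½))*8 = (5/2 + √3)*8 = 20 + 8*√3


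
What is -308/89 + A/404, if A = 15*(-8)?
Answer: -33778/8989 ≈ -3.7577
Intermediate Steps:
A = -120
-308/89 + A/404 = -308/89 - 120/404 = -308*1/89 - 120*1/404 = -308/89 - 30/101 = -33778/8989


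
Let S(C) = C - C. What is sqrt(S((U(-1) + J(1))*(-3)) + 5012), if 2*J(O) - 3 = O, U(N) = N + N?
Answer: 2*sqrt(1253) ≈ 70.796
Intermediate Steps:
U(N) = 2*N
J(O) = 3/2 + O/2
S(C) = 0
sqrt(S((U(-1) + J(1))*(-3)) + 5012) = sqrt(0 + 5012) = sqrt(5012) = 2*sqrt(1253)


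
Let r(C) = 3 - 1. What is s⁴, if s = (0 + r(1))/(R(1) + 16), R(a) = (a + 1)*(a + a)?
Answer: 1/10000 ≈ 0.00010000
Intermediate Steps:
r(C) = 2
R(a) = 2*a*(1 + a) (R(a) = (1 + a)*(2*a) = 2*a*(1 + a))
s = ⅒ (s = (0 + 2)/(2*1*(1 + 1) + 16) = 2/(2*1*2 + 16) = 2/(4 + 16) = 2/20 = 2*(1/20) = ⅒ ≈ 0.10000)
s⁴ = (⅒)⁴ = 1/10000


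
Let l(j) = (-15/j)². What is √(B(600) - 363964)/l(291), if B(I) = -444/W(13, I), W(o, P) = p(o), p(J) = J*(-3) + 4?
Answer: 18818*I*√111460090/875 ≈ 2.2705e+5*I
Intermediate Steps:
p(J) = 4 - 3*J (p(J) = -3*J + 4 = 4 - 3*J)
W(o, P) = 4 - 3*o
B(I) = 444/35 (B(I) = -444/(4 - 3*13) = -444/(4 - 39) = -444/(-35) = -444*(-1/35) = 444/35)
l(j) = 225/j²
√(B(600) - 363964)/l(291) = √(444/35 - 363964)/((225/291²)) = √(-12738296/35)/((225*(1/84681))) = (2*I*√111460090/35)/(25/9409) = (2*I*√111460090/35)*(9409/25) = 18818*I*√111460090/875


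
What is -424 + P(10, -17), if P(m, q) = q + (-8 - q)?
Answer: -432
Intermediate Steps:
P(m, q) = -8
-424 + P(10, -17) = -424 - 8 = -432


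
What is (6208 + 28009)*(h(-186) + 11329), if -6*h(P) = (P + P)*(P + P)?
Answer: -401536495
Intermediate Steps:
h(P) = -2*P²/3 (h(P) = -(P + P)*(P + P)/6 = -2*P*2*P/6 = -2*P²/3)
(6208 + 28009)*(h(-186) + 11329) = (6208 + 28009)*(-⅔*(-186)² + 11329) = 34217*(-⅔*34596 + 11329) = 34217*(-23064 + 11329) = 34217*(-11735) = -401536495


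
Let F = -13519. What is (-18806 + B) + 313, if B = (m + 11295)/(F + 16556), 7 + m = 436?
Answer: -56151517/3037 ≈ -18489.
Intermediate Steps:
m = 429 (m = -7 + 436 = 429)
B = 11724/3037 (B = (429 + 11295)/(-13519 + 16556) = 11724/3037 ≈ 3.8604)
(-18806 + B) + 313 = (-18806 + 11724/3037) + 313 = -57102098/3037 + 313 = -56151517/3037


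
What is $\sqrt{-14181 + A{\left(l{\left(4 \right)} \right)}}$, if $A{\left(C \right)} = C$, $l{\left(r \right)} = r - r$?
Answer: $i \sqrt{14181} \approx 119.08 i$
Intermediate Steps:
$l{\left(r \right)} = 0$
$\sqrt{-14181 + A{\left(l{\left(4 \right)} \right)}} = \sqrt{-14181 + 0} = \sqrt{-14181} = i \sqrt{14181}$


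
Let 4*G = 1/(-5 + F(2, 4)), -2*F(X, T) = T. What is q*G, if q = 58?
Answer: -29/14 ≈ -2.0714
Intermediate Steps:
F(X, T) = -T/2
G = -1/28 (G = 1/(4*(-5 - 1/2*4)) = 1/(4*(-5 - 2)) = (1/4)/(-7) = (1/4)*(-1/7) = -1/28 ≈ -0.035714)
q*G = 58*(-1/28) = -29/14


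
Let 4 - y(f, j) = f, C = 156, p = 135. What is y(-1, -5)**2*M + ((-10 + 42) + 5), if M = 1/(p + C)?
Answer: 10792/291 ≈ 37.086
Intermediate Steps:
y(f, j) = 4 - f
M = 1/291 (M = 1/(135 + 156) = 1/291 ≈ 0.0034364)
y(-1, -5)**2*M + ((-10 + 42) + 5) = (4 - 1*(-1))**2*(1/291) + ((-10 + 42) + 5) = (4 + 1)**2*(1/291) + (32 + 5) = 5**2*(1/291) + 37 = 25*(1/291) + 37 = 25/291 + 37 = 10792/291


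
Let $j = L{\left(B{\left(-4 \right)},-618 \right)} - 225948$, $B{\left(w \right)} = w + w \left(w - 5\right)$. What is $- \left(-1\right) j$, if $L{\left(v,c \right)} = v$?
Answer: $-225916$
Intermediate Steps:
$B{\left(w \right)} = w + w \left(-5 + w\right)$
$j = -225916$ ($j = - 4 \left(-4 - 4\right) - 225948 = \left(-4\right) \left(-8\right) - 225948 = 32 - 225948 = -225916$)
$- \left(-1\right) j = - \left(-1\right) \left(-225916\right) = \left(-1\right) 225916 = -225916$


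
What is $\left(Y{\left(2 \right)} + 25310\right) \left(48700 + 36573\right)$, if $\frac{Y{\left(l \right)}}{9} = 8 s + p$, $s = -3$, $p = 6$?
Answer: $2144445404$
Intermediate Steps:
$Y{\left(l \right)} = -162$ ($Y{\left(l \right)} = 9 \left(8 \left(-3\right) + 6\right) = 9 \left(-24 + 6\right) = 9 \left(-18\right) = -162$)
$\left(Y{\left(2 \right)} + 25310\right) \left(48700 + 36573\right) = \left(-162 + 25310\right) \left(48700 + 36573\right) = 25148 \cdot 85273 = 2144445404$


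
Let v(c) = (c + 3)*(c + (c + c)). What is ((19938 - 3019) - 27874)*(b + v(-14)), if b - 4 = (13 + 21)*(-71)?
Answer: 21340340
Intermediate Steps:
v(c) = 3*c*(3 + c) (v(c) = (3 + c)*(c + 2*c) = (3 + c)*(3*c) = 3*c*(3 + c))
b = -2410 (b = 4 + (13 + 21)*(-71) = 4 + 34*(-71) = 4 - 2414 = -2410)
((19938 - 3019) - 27874)*(b + v(-14)) = ((19938 - 3019) - 27874)*(-2410 + 3*(-14)*(3 - 14)) = (16919 - 27874)*(-2410 + 3*(-14)*(-11)) = -10955*(-2410 + 462) = -10955*(-1948) = 21340340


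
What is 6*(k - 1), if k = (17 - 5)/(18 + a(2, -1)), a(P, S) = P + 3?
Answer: -66/23 ≈ -2.8696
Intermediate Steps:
a(P, S) = 3 + P
k = 12/23 (k = (17 - 5)/(18 + (3 + 2)) = 12/(18 + 5) = 12/23 ≈ 0.52174)
6*(k - 1) = 6*(12/23 - 1) = 6*(-11/23) = -66/23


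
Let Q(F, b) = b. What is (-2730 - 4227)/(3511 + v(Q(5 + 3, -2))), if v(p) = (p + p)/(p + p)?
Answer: -6957/3512 ≈ -1.9809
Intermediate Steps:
v(p) = 1 (v(p) = (2*p)/((2*p)) = (2*p)*(1/(2*p)) = 1)
(-2730 - 4227)/(3511 + v(Q(5 + 3, -2))) = (-2730 - 4227)/(3511 + 1) = -6957/3512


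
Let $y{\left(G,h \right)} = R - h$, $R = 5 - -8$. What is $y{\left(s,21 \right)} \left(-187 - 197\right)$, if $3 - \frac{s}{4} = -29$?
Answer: $3072$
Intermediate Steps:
$R = 13$ ($R = 5 + 8 = 13$)
$s = 128$ ($s = 12 - -116 = 12 + 116 = 128$)
$y{\left(G,h \right)} = 13 - h$
$y{\left(s,21 \right)} \left(-187 - 197\right) = \left(13 - 21\right) \left(-187 - 197\right) = \left(13 - 21\right) \left(-384\right) = \left(-8\right) \left(-384\right) = 3072$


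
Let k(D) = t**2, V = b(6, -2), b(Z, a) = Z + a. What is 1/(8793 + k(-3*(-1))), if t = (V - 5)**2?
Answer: 1/8794 ≈ 0.00011371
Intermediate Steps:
V = 4 (V = 6 - 2 = 4)
t = 1 (t = (4 - 5)**2 = (-1)**2 = 1)
k(D) = 1 (k(D) = 1**2 = 1)
1/(8793 + k(-3*(-1))) = 1/(8793 + 1) = 1/8794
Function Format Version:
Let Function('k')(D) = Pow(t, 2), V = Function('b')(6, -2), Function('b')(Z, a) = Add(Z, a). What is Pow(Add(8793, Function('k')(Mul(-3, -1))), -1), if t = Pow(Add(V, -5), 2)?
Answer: Rational(1, 8794) ≈ 0.00011371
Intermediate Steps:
V = 4 (V = Add(6, -2) = 4)
t = 1 (t = Pow(Add(4, -5), 2) = Pow(-1, 2) = 1)
Function('k')(D) = 1 (Function('k')(D) = Pow(1, 2) = 1)
Pow(Add(8793, Function('k')(Mul(-3, -1))), -1) = Pow(Add(8793, 1), -1) = Pow(8794, -1) = Rational(1, 8794)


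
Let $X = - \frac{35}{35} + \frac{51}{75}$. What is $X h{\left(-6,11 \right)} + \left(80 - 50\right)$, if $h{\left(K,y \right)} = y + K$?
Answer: $\frac{142}{5} \approx 28.4$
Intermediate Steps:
$X = - \frac{8}{25}$ ($X = \left(-35\right) \frac{1}{35} + 51 \cdot \frac{1}{75} = -1 + \frac{17}{25} = - \frac{8}{25} \approx -0.32$)
$h{\left(K,y \right)} = K + y$
$X h{\left(-6,11 \right)} + \left(80 - 50\right) = - \frac{8 \left(-6 + 11\right)}{25} + \left(80 - 50\right) = \left(- \frac{8}{25}\right) 5 + 30 = - \frac{8}{5} + 30 = \frac{142}{5}$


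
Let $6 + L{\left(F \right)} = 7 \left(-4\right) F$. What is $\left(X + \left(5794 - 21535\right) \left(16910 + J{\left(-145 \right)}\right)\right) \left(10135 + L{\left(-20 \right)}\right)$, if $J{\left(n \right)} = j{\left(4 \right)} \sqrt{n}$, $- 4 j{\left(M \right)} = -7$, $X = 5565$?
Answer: $-2845141849305 - \frac{1177788843 i \sqrt{145}}{4} \approx -2.8451 \cdot 10^{12} - 3.5456 \cdot 10^{9} i$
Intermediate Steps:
$j{\left(M \right)} = \frac{7}{4}$ ($j{\left(M \right)} = \left(- \frac{1}{4}\right) \left(-7\right) = \frac{7}{4}$)
$J{\left(n \right)} = \frac{7 \sqrt{n}}{4}$
$L{\left(F \right)} = -6 - 28 F$ ($L{\left(F \right)} = -6 + 7 \left(-4\right) F = -6 - 28 F$)
$\left(X + \left(5794 - 21535\right) \left(16910 + J{\left(-145 \right)}\right)\right) \left(10135 + L{\left(-20 \right)}\right) = \left(5565 + \left(5794 - 21535\right) \left(16910 + \frac{7 \sqrt{-145}}{4}\right)\right) \left(10135 - -554\right) = \left(5565 - 15741 \left(16910 + \frac{7 i \sqrt{145}}{4}\right)\right) \left(10135 + \left(-6 + 560\right)\right) = \left(5565 - 15741 \left(16910 + \frac{7 i \sqrt{145}}{4}\right)\right) \left(10135 + 554\right) = \left(5565 - \left(266180310 + \frac{110187 i \sqrt{145}}{4}\right)\right) 10689 = \left(-266174745 - \frac{110187 i \sqrt{145}}{4}\right) 10689 = -2845141849305 - \frac{1177788843 i \sqrt{145}}{4}$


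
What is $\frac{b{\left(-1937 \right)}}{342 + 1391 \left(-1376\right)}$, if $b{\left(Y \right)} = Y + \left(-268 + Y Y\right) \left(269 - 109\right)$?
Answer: $- \frac{85752889}{273382} \approx -313.67$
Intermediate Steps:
$b{\left(Y \right)} = -42880 + Y + 160 Y^{2}$ ($b{\left(Y \right)} = Y + \left(-268 + Y^{2}\right) 160 = Y + \left(-42880 + 160 Y^{2}\right) = -42880 + Y + 160 Y^{2}$)
$\frac{b{\left(-1937 \right)}}{342 + 1391 \left(-1376\right)} = \frac{-42880 - 1937 + 160 \left(-1937\right)^{2}}{342 + 1391 \left(-1376\right)} = \frac{-42880 - 1937 + 160 \cdot 3751969}{342 - 1914016} = \frac{-42880 - 1937 + 600315040}{-1913674} = 600270223 \left(- \frac{1}{1913674}\right) = - \frac{85752889}{273382}$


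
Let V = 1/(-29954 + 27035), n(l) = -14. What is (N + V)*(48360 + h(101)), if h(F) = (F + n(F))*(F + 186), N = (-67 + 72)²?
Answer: 1783703482/973 ≈ 1.8332e+6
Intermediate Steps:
N = 25 (N = 5² = 25)
V = -1/2919 (V = 1/(-2919) = -1/2919 ≈ -0.00034258)
h(F) = (-14 + F)*(186 + F) (h(F) = (F - 14)*(F + 186) = (-14 + F)*(186 + F))
(N + V)*(48360 + h(101)) = (25 - 1/2919)*(48360 + (-2604 + 101² + 172*101)) = 72974*(48360 + (-2604 + 10201 + 17372))/2919 = 72974*(48360 + 24969)/2919 = (72974/2919)*73329 = 1783703482/973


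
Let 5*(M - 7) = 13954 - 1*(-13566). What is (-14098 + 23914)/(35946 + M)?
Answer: 3272/13819 ≈ 0.23678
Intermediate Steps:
M = 5511 (M = 7 + (13954 - 1*(-13566))/5 = 7 + (13954 + 13566)/5 = 7 + (⅕)*27520 = 7 + 5504 = 5511)
(-14098 + 23914)/(35946 + M) = (-14098 + 23914)/(35946 + 5511) = 9816/41457 = 9816*(1/41457) = 3272/13819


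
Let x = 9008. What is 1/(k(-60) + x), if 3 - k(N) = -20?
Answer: 1/9031 ≈ 0.00011073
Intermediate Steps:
k(N) = 23 (k(N) = 3 - 1*(-20) = 3 + 20 = 23)
1/(k(-60) + x) = 1/(23 + 9008) = 1/9031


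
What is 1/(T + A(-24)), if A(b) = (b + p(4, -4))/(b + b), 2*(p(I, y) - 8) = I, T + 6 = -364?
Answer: -24/8873 ≈ -0.0027048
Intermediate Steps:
T = -370 (T = -6 - 364 = -370)
p(I, y) = 8 + I/2
A(b) = (10 + b)/(2*b) (A(b) = (b + (8 + (½)*4))/(b + b) = (b + (8 + 2))/((2*b)) = (b + 10)*(1/(2*b)) = (10 + b)*(1/(2*b)) = (10 + b)/(2*b))
1/(T + A(-24)) = 1/(-370 + (½)*(10 - 24)/(-24)) = 1/(-370 + (½)*(-1/24)*(-14)) = 1/(-370 + 7/24) = 1/(-8873/24) = -24/8873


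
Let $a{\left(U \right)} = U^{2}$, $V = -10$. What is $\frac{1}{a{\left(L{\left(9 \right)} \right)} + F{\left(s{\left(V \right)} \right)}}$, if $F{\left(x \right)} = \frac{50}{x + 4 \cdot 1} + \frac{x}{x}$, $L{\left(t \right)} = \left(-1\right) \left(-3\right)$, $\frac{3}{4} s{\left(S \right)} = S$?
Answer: $\frac{14}{65} \approx 0.21538$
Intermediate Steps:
$s{\left(S \right)} = \frac{4 S}{3}$
$L{\left(t \right)} = 3$
$F{\left(x \right)} = 1 + \frac{50}{4 + x}$ ($F{\left(x \right)} = \frac{50}{x + 4} + 1 = \frac{50}{4 + x} + 1 = 1 + \frac{50}{4 + x}$)
$\frac{1}{a{\left(L{\left(9 \right)} \right)} + F{\left(s{\left(V \right)} \right)}} = \frac{1}{3^{2} + \frac{54 + \frac{4}{3} \left(-10\right)}{4 + \frac{4}{3} \left(-10\right)}} = \frac{1}{9 + \frac{54 - \frac{40}{3}}{4 - \frac{40}{3}}} = \frac{1}{9 + \frac{1}{- \frac{28}{3}} \cdot \frac{122}{3}} = \frac{1}{9 - \frac{61}{14}} = \frac{1}{\frac{65}{14}} = \frac{14}{65}$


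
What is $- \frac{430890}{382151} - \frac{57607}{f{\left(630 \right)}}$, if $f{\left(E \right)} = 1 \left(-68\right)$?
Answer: $\frac{21985272137}{25986268} \approx 846.03$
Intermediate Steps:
$f{\left(E \right)} = -68$
$- \frac{430890}{382151} - \frac{57607}{f{\left(630 \right)}} = - \frac{430890}{382151} - \frac{57607}{-68} = \left(-430890\right) \frac{1}{382151} - - \frac{57607}{68} = - \frac{430890}{382151} + \frac{57607}{68} = \frac{21985272137}{25986268}$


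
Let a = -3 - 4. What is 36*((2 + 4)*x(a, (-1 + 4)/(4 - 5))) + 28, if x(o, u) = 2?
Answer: 460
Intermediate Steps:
a = -7
36*((2 + 4)*x(a, (-1 + 4)/(4 - 5))) + 28 = 36*((2 + 4)*2) + 28 = 36*(6*2) + 28 = 36*12 + 28 = 432 + 28 = 460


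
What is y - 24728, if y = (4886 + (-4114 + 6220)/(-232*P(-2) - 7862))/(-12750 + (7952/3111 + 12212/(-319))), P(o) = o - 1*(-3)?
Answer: -423276094732621735/17117015282306 ≈ -24728.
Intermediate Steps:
P(o) = 3 + o (P(o) = o + 3 = 3 + o)
y = -6540831758967/17117015282306 (y = (4886 + (-4114 + 6220)/(-232*(3 - 2) - 7862))/(-12750 + (7952/3111 + 12212/(-319))) = (4886 + 2106/(-232*1 - 7862))/(-12750 + (7952*(1/3111) + 12212*(-1/319))) = (4886 + 2106/(-232 - 7862))/(-12750 + (7952/3111 - 12212/319)) = (4886 + 2106/(-8094))/(-12750 - 35454844/992409) = (4886 + 2106*(-1/8094))/(-12688669594/992409) = (4886 - 351/1349)*(-992409/12688669594) = (6590863/1349)*(-992409/12688669594) = -6540831758967/17117015282306 ≈ -0.38212)
y - 24728 = -6540831758967/17117015282306 - 24728 = -423276094732621735/17117015282306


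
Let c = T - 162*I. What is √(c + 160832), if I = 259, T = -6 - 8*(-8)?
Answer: 2*√29733 ≈ 344.87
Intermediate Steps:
T = 58 (T = -6 + 64 = 58)
c = -41900 (c = 58 - 162*259 = 58 - 41958 = -41900)
√(c + 160832) = √(-41900 + 160832) = √118932 = 2*√29733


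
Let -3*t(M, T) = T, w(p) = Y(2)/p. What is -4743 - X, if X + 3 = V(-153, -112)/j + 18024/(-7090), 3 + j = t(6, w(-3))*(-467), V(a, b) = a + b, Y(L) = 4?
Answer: -6366726117/1343555 ≈ -4738.7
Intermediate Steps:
w(p) = 4/p
t(M, T) = -T/3
j = -1895/9 (j = -3 - 4/(3*(-3))*(-467) = -3 - 4*(-1)/(3*3)*(-467) = -3 - ⅓*(-4/3)*(-467) = -3 + (4/9)*(-467) = -3 - 1868/9 = -1895/9 ≈ -210.56)
X = -5755248/1343555 (X = -3 + ((-153 - 112)/(-1895/9) + 18024/(-7090)) = -3 + (-265*(-9/1895) + 18024*(-1/7090)) = -3 + (477/379 - 9012/3545) = -3 - 1724583/1343555 = -5755248/1343555 ≈ -4.2836)
-4743 - X = -4743 - 1*(-5755248/1343555) = -4743 + 5755248/1343555 = -6366726117/1343555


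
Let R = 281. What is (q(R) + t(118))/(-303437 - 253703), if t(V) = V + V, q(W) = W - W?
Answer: -59/139285 ≈ -0.00042359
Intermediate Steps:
q(W) = 0
t(V) = 2*V
(q(R) + t(118))/(-303437 - 253703) = (0 + 2*118)/(-303437 - 253703) = (0 + 236)/(-557140) = 236*(-1/557140) = -59/139285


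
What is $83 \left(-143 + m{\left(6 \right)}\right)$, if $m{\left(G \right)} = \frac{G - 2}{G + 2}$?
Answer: $- \frac{23655}{2} \approx -11828.0$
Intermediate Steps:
$m{\left(G \right)} = \frac{-2 + G}{2 + G}$
$83 \left(-143 + m{\left(6 \right)}\right) = 83 \left(-143 + \frac{-2 + 6}{2 + 6}\right) = 83 \left(-143 + \frac{1}{8} \cdot 4\right) = 83 \left(-143 + \frac{1}{2}\right) = 83 \left(- \frac{285}{2}\right) = - \frac{23655}{2}$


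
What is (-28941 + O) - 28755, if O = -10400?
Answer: -68096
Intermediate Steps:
(-28941 + O) - 28755 = (-28941 - 10400) - 28755 = -39341 - 28755 = -68096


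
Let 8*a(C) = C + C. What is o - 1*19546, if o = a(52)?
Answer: -19533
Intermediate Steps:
a(C) = C/4 (a(C) = (C + C)/8 = (2*C)/8 = C/4)
o = 13 (o = (¼)*52 = 13)
o - 1*19546 = 13 - 1*19546 = 13 - 19546 = -19533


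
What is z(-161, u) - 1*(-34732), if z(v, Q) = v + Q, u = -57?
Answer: 34514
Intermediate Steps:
z(v, Q) = Q + v
z(-161, u) - 1*(-34732) = (-57 - 161) - 1*(-34732) = -218 + 34732 = 34514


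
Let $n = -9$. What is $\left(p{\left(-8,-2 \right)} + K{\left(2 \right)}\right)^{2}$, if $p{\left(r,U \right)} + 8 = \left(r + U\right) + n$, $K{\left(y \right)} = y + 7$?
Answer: $324$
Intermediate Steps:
$K{\left(y \right)} = 7 + y$
$p{\left(r,U \right)} = -17 + U + r$ ($p{\left(r,U \right)} = -8 - \left(9 - U - r\right) = -8 + \left(-9 + U + r\right) = -17 + U + r$)
$\left(p{\left(-8,-2 \right)} + K{\left(2 \right)}\right)^{2} = \left(\left(-17 - 2 - 8\right) + \left(7 + 2\right)\right)^{2} = \left(-27 + 9\right)^{2} = \left(-18\right)^{2} = 324$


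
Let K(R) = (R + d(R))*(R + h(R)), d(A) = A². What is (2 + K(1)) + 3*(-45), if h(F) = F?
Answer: -129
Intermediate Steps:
K(R) = 2*R*(R + R²) (K(R) = (R + R²)*(R + R) = (R + R²)*(2*R) = 2*R*(R + R²))
(2 + K(1)) + 3*(-45) = (2 + 2*1²*(1 + 1)) + 3*(-45) = (2 + 2*1*2) - 135 = (2 + 4) - 135 = 6 - 135 = -129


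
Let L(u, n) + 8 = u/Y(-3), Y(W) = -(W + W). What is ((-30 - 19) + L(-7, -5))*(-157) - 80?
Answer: 54313/6 ≈ 9052.2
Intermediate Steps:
Y(W) = -2*W
L(u, n) = -8 + u/6 (L(u, n) = -8 + u/((-2*(-3))) = -8 + u/6)
((-30 - 19) + L(-7, -5))*(-157) - 80 = ((-30 - 19) + (-8 + (⅙)*(-7)))*(-157) - 80 = (-49 + (-8 - 7/6))*(-157) - 80 = (-49 - 55/6)*(-157) - 80 = -349/6*(-157) - 80 = 54793/6 - 80 = 54313/6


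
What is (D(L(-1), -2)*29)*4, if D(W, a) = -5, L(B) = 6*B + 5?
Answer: -580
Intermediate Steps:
L(B) = 5 + 6*B
(D(L(-1), -2)*29)*4 = -5*29*4 = -145*4 = -580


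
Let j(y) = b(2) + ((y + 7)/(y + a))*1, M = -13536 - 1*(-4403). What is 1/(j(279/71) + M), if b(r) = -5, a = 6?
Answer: -705/6441514 ≈ -0.00010945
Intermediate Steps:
M = -9133 (M = -13536 + 4403 = -9133)
j(y) = -5 + (7 + y)/(6 + y) (j(y) = -5 + ((y + 7)/(y + 6))*1 = -5 + ((7 + y)/(6 + y))*1 = -5 + (7 + y)/(6 + y))
1/(j(279/71) + M) = 1/((-23 - 1116/71)/(6 + 279/71) - 9133) = 1/((-23 - 1116/71)/(6 + 279*(1/71)) - 9133) = 1/((-23 - 4*279/71)/(6 + 279/71) - 9133) = 1/((-23 - 1116/71)/(705/71) - 9133) = 1/((71/705)*(-2749/71) - 9133) = 1/(-2749/705 - 9133) = 1/(-6441514/705) = -705/6441514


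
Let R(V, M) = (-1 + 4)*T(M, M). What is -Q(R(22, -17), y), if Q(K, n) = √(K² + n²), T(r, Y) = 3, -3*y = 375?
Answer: -√15706 ≈ -125.32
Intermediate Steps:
y = -125 (y = -⅓*375 = -125)
R(V, M) = 9 (R(V, M) = (-1 + 4)*3 = 3*3 = 9)
-Q(R(22, -17), y) = -√(9² + (-125)²) = -√(81 + 15625) = -√15706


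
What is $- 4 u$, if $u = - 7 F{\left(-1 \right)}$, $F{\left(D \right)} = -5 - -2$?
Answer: $-84$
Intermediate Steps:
$F{\left(D \right)} = -3$ ($F{\left(D \right)} = -5 + 2 = -3$)
$u = 21$ ($u = \left(-7\right) \left(-3\right) = 21$)
$- 4 u = \left(-4\right) 21 = -84$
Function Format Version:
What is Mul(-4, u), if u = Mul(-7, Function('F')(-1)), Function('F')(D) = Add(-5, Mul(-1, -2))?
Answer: -84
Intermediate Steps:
Function('F')(D) = -3 (Function('F')(D) = Add(-5, 2) = -3)
u = 21 (u = Mul(-7, -3) = 21)
Mul(-4, u) = Mul(-4, 21) = -84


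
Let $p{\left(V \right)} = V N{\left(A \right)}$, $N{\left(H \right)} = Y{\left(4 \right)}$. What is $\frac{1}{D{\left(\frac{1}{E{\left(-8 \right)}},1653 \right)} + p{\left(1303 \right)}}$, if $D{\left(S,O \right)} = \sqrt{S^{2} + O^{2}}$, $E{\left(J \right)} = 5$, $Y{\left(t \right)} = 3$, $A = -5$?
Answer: $\frac{97725}{313696799} - \frac{5 \sqrt{68310226}}{313696799} \approx 0.00017979$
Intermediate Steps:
$N{\left(H \right)} = 3$
$p{\left(V \right)} = 3 V$ ($p{\left(V \right)} = V 3 = 3 V$)
$D{\left(S,O \right)} = \sqrt{O^{2} + S^{2}}$
$\frac{1}{D{\left(\frac{1}{E{\left(-8 \right)}},1653 \right)} + p{\left(1303 \right)}} = \frac{1}{\sqrt{1653^{2} + \left(\frac{1}{5}\right)^{2}} + 3 \cdot 1303} = \frac{1}{\sqrt{2732409 + \left(\frac{1}{5}\right)^{2}} + 3909} = \frac{1}{\sqrt{2732409 + \frac{1}{25}} + 3909} = \frac{1}{\sqrt{\frac{68310226}{25}} + 3909} = \frac{1}{\frac{\sqrt{68310226}}{5} + 3909} = \frac{1}{3909 + \frac{\sqrt{68310226}}{5}}$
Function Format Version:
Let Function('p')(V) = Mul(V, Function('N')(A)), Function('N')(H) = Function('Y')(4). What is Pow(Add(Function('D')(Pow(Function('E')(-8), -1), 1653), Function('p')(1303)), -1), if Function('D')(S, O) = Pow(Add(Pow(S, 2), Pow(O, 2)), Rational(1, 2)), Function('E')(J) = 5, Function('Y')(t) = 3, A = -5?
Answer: Add(Rational(97725, 313696799), Mul(Rational(-5, 313696799), Pow(68310226, Rational(1, 2)))) ≈ 0.00017979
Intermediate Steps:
Function('N')(H) = 3
Function('p')(V) = Mul(3, V) (Function('p')(V) = Mul(V, 3) = Mul(3, V))
Function('D')(S, O) = Pow(Add(Pow(O, 2), Pow(S, 2)), Rational(1, 2))
Pow(Add(Function('D')(Pow(Function('E')(-8), -1), 1653), Function('p')(1303)), -1) = Pow(Add(Pow(Add(Pow(1653, 2), Pow(Pow(5, -1), 2)), Rational(1, 2)), Mul(3, 1303)), -1) = Pow(Add(Pow(Add(2732409, Pow(Rational(1, 5), 2)), Rational(1, 2)), 3909), -1) = Pow(Add(Pow(Add(2732409, Rational(1, 25)), Rational(1, 2)), 3909), -1) = Pow(Add(Pow(Rational(68310226, 25), Rational(1, 2)), 3909), -1) = Pow(Add(Mul(Rational(1, 5), Pow(68310226, Rational(1, 2))), 3909), -1) = Pow(Add(3909, Mul(Rational(1, 5), Pow(68310226, Rational(1, 2)))), -1)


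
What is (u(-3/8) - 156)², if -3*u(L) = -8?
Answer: 211600/9 ≈ 23511.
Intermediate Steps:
u(L) = 8/3 (u(L) = -⅓*(-8) = 8/3)
(u(-3/8) - 156)² = (8/3 - 156)² = (-460/3)² = 211600/9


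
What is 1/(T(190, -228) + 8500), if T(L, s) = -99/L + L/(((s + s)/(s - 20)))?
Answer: 570/4903603 ≈ 0.00011624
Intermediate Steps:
T(L, s) = -99/L + L*(-20 + s)/(2*s) (T(L, s) = -99/L + L/(((2*s)/(-20 + s))) = -99/L + L/((2*s/(-20 + s))) = -99/L + L*((-20 + s)/(2*s)) = -99/L + L*(-20 + s)/(2*s))
1/(T(190, -228) + 8500) = 1/(((½)*190 - 99/190 - 10*190/(-228)) + 8500) = 1/((95 - 99*1/190 - 10*190*(-1/228)) + 8500) = 1/((95 - 99/190 + 25/3) + 8500) = 1/(58603/570 + 8500) = 1/(4903603/570) = 570/4903603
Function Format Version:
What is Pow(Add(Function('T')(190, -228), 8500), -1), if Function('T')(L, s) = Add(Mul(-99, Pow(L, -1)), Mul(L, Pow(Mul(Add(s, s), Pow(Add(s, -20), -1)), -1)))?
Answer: Rational(570, 4903603) ≈ 0.00011624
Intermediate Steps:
Function('T')(L, s) = Add(Mul(-99, Pow(L, -1)), Mul(Rational(1, 2), L, Pow(s, -1), Add(-20, s))) (Function('T')(L, s) = Add(Mul(-99, Pow(L, -1)), Mul(L, Pow(Mul(Mul(2, s), Pow(Add(-20, s), -1)), -1))) = Add(Mul(-99, Pow(L, -1)), Mul(L, Pow(Mul(2, s, Pow(Add(-20, s), -1)), -1))) = Add(Mul(-99, Pow(L, -1)), Mul(L, Mul(Rational(1, 2), Pow(s, -1), Add(-20, s)))) = Add(Mul(-99, Pow(L, -1)), Mul(Rational(1, 2), L, Pow(s, -1), Add(-20, s))))
Pow(Add(Function('T')(190, -228), 8500), -1) = Pow(Add(Add(Mul(Rational(1, 2), 190), Mul(-99, Pow(190, -1)), Mul(-10, 190, Pow(-228, -1))), 8500), -1) = Pow(Add(Add(95, Mul(-99, Rational(1, 190)), Mul(-10, 190, Rational(-1, 228))), 8500), -1) = Pow(Add(Add(95, Rational(-99, 190), Rational(25, 3)), 8500), -1) = Pow(Add(Rational(58603, 570), 8500), -1) = Pow(Rational(4903603, 570), -1) = Rational(570, 4903603)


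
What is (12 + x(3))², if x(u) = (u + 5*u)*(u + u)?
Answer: 14400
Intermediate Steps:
x(u) = 12*u² (x(u) = (6*u)*(2*u) = 12*u²)
(12 + x(3))² = (12 + 12*3²)² = (12 + 12*9)² = (12 + 108)² = 120² = 14400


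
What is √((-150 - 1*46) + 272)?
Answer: 2*√19 ≈ 8.7178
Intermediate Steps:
√((-150 - 1*46) + 272) = √((-150 - 46) + 272) = √(-196 + 272) = √76 = 2*√19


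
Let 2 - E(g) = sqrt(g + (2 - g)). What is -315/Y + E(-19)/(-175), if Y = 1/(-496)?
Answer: 27341998/175 + sqrt(2)/175 ≈ 1.5624e+5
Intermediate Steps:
E(g) = 2 - sqrt(2) (E(g) = 2 - sqrt(g + (2 - g)) = 2 - sqrt(2))
Y = -1/496 ≈ -0.0020161
-315/Y + E(-19)/(-175) = -315/(-1/496) + (2 - sqrt(2))/(-175) = -315*(-496) + (2 - sqrt(2))*(-1/175) = 156240 + (-2/175 + sqrt(2)/175) = 27341998/175 + sqrt(2)/175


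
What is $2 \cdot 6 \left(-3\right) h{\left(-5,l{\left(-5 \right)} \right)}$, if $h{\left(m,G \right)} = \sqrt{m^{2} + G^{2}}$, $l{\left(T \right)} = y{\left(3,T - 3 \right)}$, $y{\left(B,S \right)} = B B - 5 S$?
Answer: $- 36 \sqrt{2426} \approx -1773.2$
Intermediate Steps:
$y{\left(B,S \right)} = B^{2} - 5 S$
$l{\left(T \right)} = 24 - 5 T$ ($l{\left(T \right)} = 3^{2} - 5 \left(T - 3\right) = 9 - 5 \left(-3 + T\right) = 9 - \left(-15 + 5 T\right) = 24 - 5 T$)
$h{\left(m,G \right)} = \sqrt{G^{2} + m^{2}}$
$2 \cdot 6 \left(-3\right) h{\left(-5,l{\left(-5 \right)} \right)} = 2 \cdot 6 \left(-3\right) \sqrt{\left(24 - -25\right)^{2} + \left(-5\right)^{2}} = 12 \left(-3\right) \sqrt{\left(24 + 25\right)^{2} + 25} = - 36 \sqrt{49^{2} + 25} = - 36 \sqrt{2401 + 25} = - 36 \sqrt{2426}$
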